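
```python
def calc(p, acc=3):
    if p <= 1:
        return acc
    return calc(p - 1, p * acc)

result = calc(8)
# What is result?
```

Accumulator trace (n, acc): (8, 3) -> (7, 24) -> (6, 168) -> (5, 1008) -> (4, 5040) -> (3, 20160) -> (2, 60480) -> (1, 120960) -> return 120960

Answer: 120960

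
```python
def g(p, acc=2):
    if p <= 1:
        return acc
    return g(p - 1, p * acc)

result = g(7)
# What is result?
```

Accumulator trace (n, acc): (7, 2) -> (6, 14) -> (5, 84) -> (4, 420) -> (3, 1680) -> (2, 5040) -> (1, 10080) -> return 10080

Answer: 10080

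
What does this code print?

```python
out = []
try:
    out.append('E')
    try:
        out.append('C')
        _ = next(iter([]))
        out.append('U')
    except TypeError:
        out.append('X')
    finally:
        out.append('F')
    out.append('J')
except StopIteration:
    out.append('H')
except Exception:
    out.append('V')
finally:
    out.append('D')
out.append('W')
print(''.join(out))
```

Execution trace: 'E' (try body) → 'C' (inner try body) → 'F' (inner finally) → 'H' (except StopIteration) → 'D' (finally) → 'W' (after the try/except). Output: ECFHDW

Answer: ECFHDW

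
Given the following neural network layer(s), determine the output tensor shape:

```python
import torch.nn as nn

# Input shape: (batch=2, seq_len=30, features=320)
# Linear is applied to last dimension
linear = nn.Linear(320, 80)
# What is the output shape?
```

Input: (2, 30, 320) -> Output: (2, 30, 80)

Answer: (2, 30, 80)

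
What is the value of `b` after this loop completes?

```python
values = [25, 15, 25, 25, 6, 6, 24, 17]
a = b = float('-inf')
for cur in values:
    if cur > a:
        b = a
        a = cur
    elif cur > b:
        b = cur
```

Second largest (with repeats) in [25, 15, 25, 25, 6, 6, 24, 17]
`b` takes the values: -inf → 15 → 25

Answer: 25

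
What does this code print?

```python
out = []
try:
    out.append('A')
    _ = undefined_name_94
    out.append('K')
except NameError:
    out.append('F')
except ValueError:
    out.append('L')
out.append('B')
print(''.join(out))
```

Execution trace: 'A' (try body) → 'F' (except NameError) → 'B' (after the try/except). Output: AFB

Answer: AFB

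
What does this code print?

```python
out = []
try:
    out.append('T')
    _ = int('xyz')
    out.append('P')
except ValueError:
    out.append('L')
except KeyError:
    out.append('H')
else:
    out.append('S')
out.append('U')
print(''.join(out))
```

Execution trace: 'T' (try body) → 'L' (except ValueError) → 'U' (after the try/except). Output: TLU

Answer: TLU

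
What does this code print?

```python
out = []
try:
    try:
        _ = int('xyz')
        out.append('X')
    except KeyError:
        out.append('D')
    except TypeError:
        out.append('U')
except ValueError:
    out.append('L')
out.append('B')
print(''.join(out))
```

Execution trace: 'L' (outer except ValueError) → 'B' (after the try/except). Output: LB

Answer: LB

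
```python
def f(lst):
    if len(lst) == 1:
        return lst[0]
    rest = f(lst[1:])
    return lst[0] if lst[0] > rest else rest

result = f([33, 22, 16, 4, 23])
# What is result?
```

Recursive max over [33, 22, 16, 4, 23] = 33

Answer: 33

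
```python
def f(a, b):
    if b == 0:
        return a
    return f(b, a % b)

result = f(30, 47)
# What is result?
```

f(30, 47) -> f(47, 30) -> f(30, 17) -> f(17, 13) -> f(13, 4) -> f(4, 1) -> f(1, 0) -> 1

Answer: 1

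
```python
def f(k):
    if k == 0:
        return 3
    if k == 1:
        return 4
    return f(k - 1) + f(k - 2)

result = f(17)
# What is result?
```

Build up from base cases: f(0)=3, f(1)=4, f(2)=7, f(3)=11, f(4)=18, f(5)=29, f(6)=47, ..., f(17)=9349

Answer: 9349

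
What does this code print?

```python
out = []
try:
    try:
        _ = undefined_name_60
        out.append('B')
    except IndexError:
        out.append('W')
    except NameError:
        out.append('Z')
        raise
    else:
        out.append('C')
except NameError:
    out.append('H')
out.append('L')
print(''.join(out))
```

Execution trace: 'Z' (inner except NameError) → 'H' (outer except NameError) → 'L' (after the try/except). Output: ZHL

Answer: ZHL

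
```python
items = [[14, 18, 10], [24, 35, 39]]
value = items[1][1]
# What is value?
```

Trace:
`items = [[14, 18, 10], [24, 35, 39]]` → items = [[14, 18, 10], [24, 35, 39]]
`value = items[1][1]` → value = 35
So value = 35

Answer: 35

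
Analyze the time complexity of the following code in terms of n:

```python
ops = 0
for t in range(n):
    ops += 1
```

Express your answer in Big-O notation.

Each loop level contributes: n. Multiplying the contributions gives O(n).

Answer: O(n)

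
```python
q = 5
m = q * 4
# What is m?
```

Trace:
`q = 5` → q = 5
`m = q * 4` → m = 20
So m = 20

Answer: 20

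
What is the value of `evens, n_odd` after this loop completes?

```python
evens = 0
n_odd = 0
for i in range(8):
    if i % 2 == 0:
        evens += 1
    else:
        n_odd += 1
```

Count evens and odds in range(8)
`evens, n_odd` takes the values: (0, 0) → (1, 0) → (1, 1) → (2, 1) → (2, 2) → (3, 2) → (3, 3) → (4, 3) → (4, 4)

Answer: 4, 4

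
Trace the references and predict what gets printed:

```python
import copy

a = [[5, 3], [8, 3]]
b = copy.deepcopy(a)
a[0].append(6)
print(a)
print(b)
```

Key concept: deep copy is fully independent.
Step by step:
`a = [[5, 3], [8, 3]]` → a = [[5, 3], [8, 3]]
`b = copy.deepcopy(a)` → b = [[5, 3], [8, 3]]
`a[0].append(6)` → a = [[5, 3, 6], [8, 3]]
`print(a)` → prints [[5, 3, 6], [8, 3]]
`print(b)` → prints [[5, 3], [8, 3]]

Answer:
[[5, 3, 6], [8, 3]]
[[5, 3], [8, 3]]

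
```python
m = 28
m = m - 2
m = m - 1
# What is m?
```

Trace:
`m = 28` → m = 28
`m = m - 2` → m = 26
`m = m - 1` → m = 25
So m = 25

Answer: 25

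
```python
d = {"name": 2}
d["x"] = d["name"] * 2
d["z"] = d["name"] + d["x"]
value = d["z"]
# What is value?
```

Trace:
`d = {"name": 2}` → d = {'name': 2}
`d["x"] = d["name"] * 2` → d = {'name': 2, 'x': 4}
`d["z"] = d["name"] + d["x"]` → d = {'name': 2, 'x': 4, 'z': 6}
`value = d["z"]` → value = 6
So value = 6

Answer: 6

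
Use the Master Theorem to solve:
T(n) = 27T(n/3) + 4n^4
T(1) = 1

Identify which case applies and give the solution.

a=27, b=3, f(n)=4n^4. log_3(27) = 3. Since c=4 > 3 and the regularity condition holds (27(n/3)^4 = (27/3^4)n^4 with 27/3^4 < 1), Case 3 applies: T(n) = Θ(f(n)) = O(n^4).

Answer: O(n^4) - Case 3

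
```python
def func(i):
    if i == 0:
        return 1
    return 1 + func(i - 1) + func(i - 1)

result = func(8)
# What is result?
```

func(i) = 1 + 2·func(i-1), func(0)=1. Closed form: (1+1)·2^8 - 1 = 511.

Answer: 511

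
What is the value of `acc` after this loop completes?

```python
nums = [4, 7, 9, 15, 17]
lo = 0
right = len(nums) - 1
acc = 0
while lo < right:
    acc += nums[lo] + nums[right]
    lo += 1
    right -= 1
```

Sum of pairs from ends
`acc` takes the values: 0 → 21 → 43

Answer: 43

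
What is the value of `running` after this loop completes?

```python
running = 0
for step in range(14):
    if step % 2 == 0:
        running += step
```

Sum of even numbers 0 to 13
`running` takes the values: 0 → 2 → 6 → 12 → 20 → 30 → 42

Answer: 42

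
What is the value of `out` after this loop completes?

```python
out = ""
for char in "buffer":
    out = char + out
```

Reverse 'buffer'
`out` takes the values: "" → "b" → "ub" → "fub" → "ffub" → "effub" → "reffub"

Answer: "reffub"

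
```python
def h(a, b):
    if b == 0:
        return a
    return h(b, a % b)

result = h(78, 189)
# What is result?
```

h(78, 189) -> h(189, 78) -> h(78, 33) -> h(33, 12) -> h(12, 9) -> h(9, 3) -> h(3, 0) -> 3

Answer: 3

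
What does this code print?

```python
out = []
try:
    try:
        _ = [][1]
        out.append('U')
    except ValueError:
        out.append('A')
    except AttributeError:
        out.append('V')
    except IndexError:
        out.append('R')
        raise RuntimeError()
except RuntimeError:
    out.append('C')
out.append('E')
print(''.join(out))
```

Execution trace: 'R' (inner except IndexError) → 'C' (outer except RuntimeError) → 'E' (after the try/except). Output: RCE

Answer: RCE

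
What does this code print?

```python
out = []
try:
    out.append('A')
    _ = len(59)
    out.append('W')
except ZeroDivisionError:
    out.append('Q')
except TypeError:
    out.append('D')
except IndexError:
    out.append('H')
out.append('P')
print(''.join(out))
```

Execution trace: 'A' (try body) → 'D' (except TypeError) → 'P' (after the try/except). Output: ADP

Answer: ADP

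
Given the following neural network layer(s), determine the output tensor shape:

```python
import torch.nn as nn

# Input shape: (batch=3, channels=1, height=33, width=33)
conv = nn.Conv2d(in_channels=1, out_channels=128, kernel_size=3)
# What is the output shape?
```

Input: (3, 1, 33, 33) -> Output: (3, 128, 31, 31)

Answer: (3, 128, 31, 31)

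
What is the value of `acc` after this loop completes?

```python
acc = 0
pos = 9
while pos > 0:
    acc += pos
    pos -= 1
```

Sum 9 down to 1
`acc` takes the values: 0 → 9 → 17 → 24 → 30 → 35 → 39 → 42 → 44 → 45

Answer: 45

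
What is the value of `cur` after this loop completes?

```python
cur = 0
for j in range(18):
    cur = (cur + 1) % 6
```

Increment mod 6, 18 times = 0
`cur` takes the values: 0 → 1 → 2 → 3 → 4 → 5 → 0 → 1 → 2 → 3 → 4 → 5 → 0 → 1 → 2 → 3 → 4 → 5 → 0

Answer: 0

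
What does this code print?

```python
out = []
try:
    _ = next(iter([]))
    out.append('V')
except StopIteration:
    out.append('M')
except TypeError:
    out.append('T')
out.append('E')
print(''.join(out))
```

Execution trace: 'M' (except StopIteration) → 'E' (after the try/except). Output: ME

Answer: ME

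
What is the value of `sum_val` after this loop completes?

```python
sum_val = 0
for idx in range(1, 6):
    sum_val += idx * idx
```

Sum of squares 1² to 5² = 55
`sum_val` takes the values: 0 → 1 → 5 → 14 → 30 → 55

Answer: 55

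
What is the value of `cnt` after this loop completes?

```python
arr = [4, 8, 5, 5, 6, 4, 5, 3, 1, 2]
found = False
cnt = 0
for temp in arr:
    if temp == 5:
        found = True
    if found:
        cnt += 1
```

Count elements after first 5 in [4, 8, 5, 5, 6, 4, 5, 3, 1, 2]
`cnt` takes the values: 0 → 1 → 2 → 3 → 4 → 5 → 6 → 7 → 8

Answer: 8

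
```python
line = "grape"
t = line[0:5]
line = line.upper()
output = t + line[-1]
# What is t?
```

Trace:
`line = "grape"` → line = 'grape'
`t = line[0:5]` → t = 'grape'
`line = line.upper()` → line = 'GRAPE'
`output = t + line[-1]` → output = 'grapeE'
So t = 'grape'

Answer: 'grape'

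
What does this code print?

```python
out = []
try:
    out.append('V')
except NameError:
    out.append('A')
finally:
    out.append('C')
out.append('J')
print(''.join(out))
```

Execution trace: 'V' (try body, no exception) → 'C' (finally) → 'J' (after the try/except). Output: VCJ

Answer: VCJ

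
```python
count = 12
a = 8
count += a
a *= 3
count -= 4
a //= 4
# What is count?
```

Trace:
`count = 12` → count = 12
`a = 8` → a = 8
`count += a` → count = 20
`a *= 3` → a = 24
`count -= 4` → count = 16
`a //= 4` → a = 6
So count = 16

Answer: 16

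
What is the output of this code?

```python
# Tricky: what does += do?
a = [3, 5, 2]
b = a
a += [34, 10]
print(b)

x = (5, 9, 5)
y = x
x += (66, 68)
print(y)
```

Key concept: += behavior differs for mutable vs immutable.
Step by step:
`a = [3, 5, 2]` → a = [3, 5, 2]
`b = a` → b = [3, 5, 2] (same object as a)
`a += [34, 10]` → a = [3, 5, 2, 34, 10] (same object as b); b = [3, 5, 2, 34, 10] (same object as a)
`print(b)` → prints [3, 5, 2, 34, 10]
`x = (5, 9, 5)` → x = (5, 9, 5)
`y = x` → y = (5, 9, 5)
`x += (66, 68)` → x = (5, 9, 5, 66, 68)
`print(y)` → prints (5, 9, 5)

Answer:
[3, 5, 2, 34, 10]
(5, 9, 5)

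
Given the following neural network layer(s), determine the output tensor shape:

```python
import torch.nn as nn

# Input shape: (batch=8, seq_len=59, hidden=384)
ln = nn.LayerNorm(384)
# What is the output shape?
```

Input: (8, 59, 384) -> Output: (8, 59, 384)

Answer: (8, 59, 384)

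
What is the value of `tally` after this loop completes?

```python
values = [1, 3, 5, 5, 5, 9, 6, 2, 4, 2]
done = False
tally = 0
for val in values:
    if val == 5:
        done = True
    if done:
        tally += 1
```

Count elements after first 5 in [1, 3, 5, 5, 5, 9, 6, 2, 4, 2]
`tally` takes the values: 0 → 1 → 2 → 3 → 4 → 5 → 6 → 7 → 8

Answer: 8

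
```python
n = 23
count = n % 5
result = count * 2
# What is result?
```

Trace:
`n = 23` → n = 23
`count = n % 5` → count = 3
`result = count * 2` → result = 6
So result = 6

Answer: 6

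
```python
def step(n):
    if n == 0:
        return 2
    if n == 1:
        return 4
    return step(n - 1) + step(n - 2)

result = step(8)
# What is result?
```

Build up from base cases: step(0)=2, step(1)=4, step(2)=6, step(3)=10, step(4)=16, step(5)=26, step(6)=42, ..., step(8)=110

Answer: 110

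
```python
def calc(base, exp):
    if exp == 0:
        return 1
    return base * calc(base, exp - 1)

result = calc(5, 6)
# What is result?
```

calc(5, 6) = 5 * 5 * 5 * 5 * 5 * 5 = 15625

Answer: 15625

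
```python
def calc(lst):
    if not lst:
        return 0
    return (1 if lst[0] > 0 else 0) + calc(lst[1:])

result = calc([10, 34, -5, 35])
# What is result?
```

Count of positive elements in [10, 34, -5, 35] = 3

Answer: 3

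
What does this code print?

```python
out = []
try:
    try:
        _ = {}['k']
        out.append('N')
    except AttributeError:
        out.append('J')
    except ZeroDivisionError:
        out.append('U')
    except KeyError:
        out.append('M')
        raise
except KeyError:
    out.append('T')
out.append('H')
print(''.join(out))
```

Execution trace: 'M' (inner except KeyError) → 'T' (outer except KeyError) → 'H' (after the try/except). Output: MTH

Answer: MTH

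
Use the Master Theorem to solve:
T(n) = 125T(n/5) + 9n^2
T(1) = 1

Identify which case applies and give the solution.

a=125, b=5, f(n)=9n^2. log_5(125) = 3. Since c=2 < 3, Case 1 applies: T(n) = Θ(n^log_b(a)) = O(n^3).

Answer: O(n^3) - Case 1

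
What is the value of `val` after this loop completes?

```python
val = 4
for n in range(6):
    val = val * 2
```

Multiply by 2, 6 times: 4 * 2^6 = 256
`val` takes the values: 4 → 8 → 16 → 32 → 64 → 128 → 256

Answer: 256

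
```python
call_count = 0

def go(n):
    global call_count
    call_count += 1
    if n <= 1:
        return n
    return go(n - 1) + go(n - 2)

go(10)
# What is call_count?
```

Calls(n) = 1 + Calls(n-1) + Calls(n-2); Calls(0)=Calls(1)=1. For n=10 this gives 177.

Answer: 177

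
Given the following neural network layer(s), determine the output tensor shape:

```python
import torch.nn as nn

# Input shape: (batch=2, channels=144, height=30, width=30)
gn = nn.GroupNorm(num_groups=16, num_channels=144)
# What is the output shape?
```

Input: (2, 144, 30, 30) -> Output: (2, 144, 30, 30)

Answer: (2, 144, 30, 30)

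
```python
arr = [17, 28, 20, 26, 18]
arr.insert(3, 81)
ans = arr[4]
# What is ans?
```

Trace:
`arr = [17, 28, 20, 26, 18]` → arr = [17, 28, 20, 26, 18]
`arr.insert(3, 81)` → arr = [17, 28, 20, 81, 26, 18]
`ans = arr[4]` → ans = 26
So ans = 26

Answer: 26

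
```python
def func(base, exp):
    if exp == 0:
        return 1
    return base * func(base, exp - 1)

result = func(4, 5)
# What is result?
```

func(4, 5) = 4 * 4 * 4 * 4 * 4 = 1024

Answer: 1024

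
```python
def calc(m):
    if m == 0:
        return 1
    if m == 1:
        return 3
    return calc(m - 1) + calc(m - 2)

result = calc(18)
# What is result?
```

Build up from base cases: calc(0)=1, calc(1)=3, calc(2)=4, calc(3)=7, calc(4)=11, calc(5)=18, calc(6)=29, ..., calc(18)=9349

Answer: 9349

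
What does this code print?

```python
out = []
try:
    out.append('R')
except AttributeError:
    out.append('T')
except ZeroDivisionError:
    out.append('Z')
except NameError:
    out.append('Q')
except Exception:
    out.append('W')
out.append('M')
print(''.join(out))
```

Execution trace: 'R' (try body, no exception) → 'M' (after the try/except). Output: RM

Answer: RM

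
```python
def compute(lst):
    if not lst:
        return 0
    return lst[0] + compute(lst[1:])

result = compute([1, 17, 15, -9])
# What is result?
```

1 + 17 + 15 + (-9) + 0 = 24

Answer: 24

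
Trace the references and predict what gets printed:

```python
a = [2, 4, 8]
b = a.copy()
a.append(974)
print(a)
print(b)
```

Key concept: list.copy() creates independent copy.
Step by step:
`a = [2, 4, 8]` → a = [2, 4, 8]
`b = a.copy()` → b = [2, 4, 8]
`a.append(974)` → a = [2, 4, 8, 974]
`print(a)` → prints [2, 4, 8, 974]
`print(b)` → prints [2, 4, 8]

Answer:
[2, 4, 8, 974]
[2, 4, 8]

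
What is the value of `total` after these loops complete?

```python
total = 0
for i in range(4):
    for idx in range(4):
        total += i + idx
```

Sum of all i+idx for i,idx in 4x4
`total` takes the values: 0 → 1 → 3 → 6 → 7 → 9 → 12 → 16 → 18 → 21 → 25 → 30 → 33 → 37 → 42 → 48

Answer: 48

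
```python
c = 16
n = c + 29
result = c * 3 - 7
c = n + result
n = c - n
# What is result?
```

Trace:
`c = 16` → c = 16
`n = c + 29` → n = 45
`result = c * 3 - 7` → result = 41
`c = n + result` → c = 86
`n = c - n` → n = 41
So result = 41

Answer: 41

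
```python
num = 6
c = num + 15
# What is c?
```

Trace:
`num = 6` → num = 6
`c = num + 15` → c = 21
So c = 21

Answer: 21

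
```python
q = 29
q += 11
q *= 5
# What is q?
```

Trace:
`q = 29` → q = 29
`q += 11` → q = 40
`q *= 5` → q = 200
So q = 200

Answer: 200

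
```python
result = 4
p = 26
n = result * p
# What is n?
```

Trace:
`result = 4` → result = 4
`p = 26` → p = 26
`n = result * p` → n = 104
So n = 104

Answer: 104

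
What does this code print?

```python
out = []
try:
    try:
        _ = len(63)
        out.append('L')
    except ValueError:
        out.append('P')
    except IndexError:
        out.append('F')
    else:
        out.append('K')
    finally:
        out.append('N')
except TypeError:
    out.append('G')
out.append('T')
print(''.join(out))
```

Execution trace: 'N' (finally) → 'G' (outer except TypeError) → 'T' (after the try/except). Output: NGT

Answer: NGT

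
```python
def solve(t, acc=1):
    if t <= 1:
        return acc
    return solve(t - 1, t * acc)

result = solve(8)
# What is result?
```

Accumulator trace (n, acc): (8, 1) -> (7, 8) -> (6, 56) -> (5, 336) -> (4, 1680) -> (3, 6720) -> (2, 20160) -> (1, 40320) -> return 40320

Answer: 40320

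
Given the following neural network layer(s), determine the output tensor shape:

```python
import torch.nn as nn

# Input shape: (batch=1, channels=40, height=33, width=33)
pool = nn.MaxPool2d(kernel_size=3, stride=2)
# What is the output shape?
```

Input: (1, 40, 33, 33) -> Output: (1, 40, 16, 16)

Answer: (1, 40, 16, 16)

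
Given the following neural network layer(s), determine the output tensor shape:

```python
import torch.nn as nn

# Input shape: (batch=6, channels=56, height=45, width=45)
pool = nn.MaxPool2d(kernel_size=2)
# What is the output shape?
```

Input: (6, 56, 45, 45) -> Output: (6, 56, 22, 22)

Answer: (6, 56, 22, 22)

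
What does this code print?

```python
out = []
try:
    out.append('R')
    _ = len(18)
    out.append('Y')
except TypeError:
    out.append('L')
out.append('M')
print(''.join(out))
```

Execution trace: 'R' (try body) → 'L' (except TypeError) → 'M' (after the try/except). Output: RLM

Answer: RLM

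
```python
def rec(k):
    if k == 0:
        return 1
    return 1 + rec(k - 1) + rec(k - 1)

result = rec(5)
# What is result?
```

rec(k) = 1 + 2·rec(k-1), rec(0)=1. Closed form: (1+1)·2^5 - 1 = 63.

Answer: 63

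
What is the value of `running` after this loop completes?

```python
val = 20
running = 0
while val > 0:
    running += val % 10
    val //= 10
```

Sum digits of 20
`running` takes the values: 0 → 2

Answer: 2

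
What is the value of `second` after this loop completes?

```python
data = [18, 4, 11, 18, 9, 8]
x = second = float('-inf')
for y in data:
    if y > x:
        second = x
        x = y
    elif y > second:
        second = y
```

Second largest (with repeats) in [18, 4, 11, 18, 9, 8]
`second` takes the values: -inf → 4 → 11 → 18

Answer: 18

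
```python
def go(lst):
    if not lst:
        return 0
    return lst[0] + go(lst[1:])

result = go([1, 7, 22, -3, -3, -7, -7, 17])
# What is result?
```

1 + 7 + 22 + (-3) + (-3) + (-7) + (-7) + 17 + 0 = 27

Answer: 27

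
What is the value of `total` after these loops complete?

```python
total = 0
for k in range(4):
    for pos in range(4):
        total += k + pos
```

Sum of all k+pos for k,pos in 4x4
`total` takes the values: 0 → 1 → 3 → 6 → 7 → 9 → 12 → 16 → 18 → 21 → 25 → 30 → 33 → 37 → 42 → 48

Answer: 48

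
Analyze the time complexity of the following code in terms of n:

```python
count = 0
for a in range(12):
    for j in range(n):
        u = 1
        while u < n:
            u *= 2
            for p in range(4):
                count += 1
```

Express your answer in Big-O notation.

Each loop level contributes: 1 × n × log n × 1. Multiplying the contributions gives O(n log n).

Answer: O(n log n)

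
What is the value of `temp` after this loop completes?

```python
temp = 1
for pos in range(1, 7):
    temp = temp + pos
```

Start at 1, add 1 through 6
`temp` takes the values: 1 → 2 → 4 → 7 → 11 → 16 → 22

Answer: 22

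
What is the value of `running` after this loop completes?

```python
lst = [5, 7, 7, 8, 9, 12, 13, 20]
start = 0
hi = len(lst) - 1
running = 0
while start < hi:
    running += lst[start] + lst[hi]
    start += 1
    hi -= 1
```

Sum of pairs from ends
`running` takes the values: 0 → 25 → 45 → 64 → 81

Answer: 81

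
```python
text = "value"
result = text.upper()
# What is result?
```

Trace:
`text = "value"` → text = 'value'
`result = text.upper()` → result = 'VALUE'
So result = 'VALUE'

Answer: 'VALUE'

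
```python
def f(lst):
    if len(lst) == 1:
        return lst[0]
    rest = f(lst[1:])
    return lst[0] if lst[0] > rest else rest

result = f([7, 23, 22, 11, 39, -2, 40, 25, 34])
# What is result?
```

Recursive max over [7, 23, 22, 11, 39, -2, 40, 25, 34] = 40

Answer: 40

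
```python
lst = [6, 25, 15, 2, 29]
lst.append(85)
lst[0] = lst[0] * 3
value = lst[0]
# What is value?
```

Trace:
`lst = [6, 25, 15, 2, 29]` → lst = [6, 25, 15, 2, 29]
`lst.append(85)` → lst = [6, 25, 15, 2, 29, 85]
`lst[0] = lst[0] * 3` → lst = [18, 25, 15, 2, 29, 85]
`value = lst[0]` → value = 18
So value = 18

Answer: 18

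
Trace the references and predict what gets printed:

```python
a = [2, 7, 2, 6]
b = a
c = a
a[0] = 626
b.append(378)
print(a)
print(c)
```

Key concept: multiple aliases.
Step by step:
`a = [2, 7, 2, 6]` → a = [2, 7, 2, 6]
`b = a` → b = [2, 7, 2, 6] (same object as a)
`c = a` → c = [2, 7, 2, 6] (same object as a, b)
`a[0] = 626` → a = [626, 7, 2, 6] (same object as b, c); b = [626, 7, 2, 6] (same object as a, c); c = [626, 7, 2, 6] (same object as a, b)
`b.append(378)` → a = [626, 7, 2, 6, 378] (same object as b, c); b = [626, 7, 2, 6, 378] (same object as a, c); c = [626, 7, 2, 6, 378] (same object as a, b)
`print(a)` → prints [626, 7, 2, 6, 378]
`print(c)` → prints [626, 7, 2, 6, 378]

Answer:
[626, 7, 2, 6, 378]
[626, 7, 2, 6, 378]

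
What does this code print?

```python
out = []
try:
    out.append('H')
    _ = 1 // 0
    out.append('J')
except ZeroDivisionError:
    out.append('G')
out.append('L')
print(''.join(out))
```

Execution trace: 'H' (try body) → 'G' (except ZeroDivisionError) → 'L' (after the try/except). Output: HGL

Answer: HGL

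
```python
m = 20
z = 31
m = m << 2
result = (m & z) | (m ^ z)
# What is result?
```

Trace:
`m = 20` → m = 20
`z = 31` → z = 31
`m = m << 2` → m = 80
`result = (m & z) | (m ^ z)` → result = 95
So result = 95

Answer: 95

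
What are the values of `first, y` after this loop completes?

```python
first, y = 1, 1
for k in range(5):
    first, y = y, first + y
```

Fibonacci: after 5 iterations
`first, y` takes the values: (1, 1) → (1, 2) → (2, 3) → (3, 5) → (5, 8) → (8, 13)

Answer: 8, 13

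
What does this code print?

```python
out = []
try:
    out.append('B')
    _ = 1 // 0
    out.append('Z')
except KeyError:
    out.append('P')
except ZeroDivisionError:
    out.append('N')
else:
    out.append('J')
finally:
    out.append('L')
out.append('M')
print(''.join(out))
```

Execution trace: 'B' (try body) → 'N' (except ZeroDivisionError) → 'L' (finally) → 'M' (after the try/except). Output: BNLM

Answer: BNLM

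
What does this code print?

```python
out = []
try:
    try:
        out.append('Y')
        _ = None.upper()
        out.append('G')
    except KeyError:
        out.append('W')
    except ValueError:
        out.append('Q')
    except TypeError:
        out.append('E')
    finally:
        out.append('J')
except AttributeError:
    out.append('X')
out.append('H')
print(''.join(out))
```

Execution trace: 'Y' (try body) → 'J' (finally) → 'X' (outer except AttributeError) → 'H' (after the try/except). Output: YJXH

Answer: YJXH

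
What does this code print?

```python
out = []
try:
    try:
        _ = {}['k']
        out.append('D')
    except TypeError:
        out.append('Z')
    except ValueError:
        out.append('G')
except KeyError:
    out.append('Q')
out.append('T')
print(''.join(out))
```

Execution trace: 'Q' (outer except KeyError) → 'T' (after the try/except). Output: QT

Answer: QT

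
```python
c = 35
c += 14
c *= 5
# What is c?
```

Trace:
`c = 35` → c = 35
`c += 14` → c = 49
`c *= 5` → c = 245
So c = 245

Answer: 245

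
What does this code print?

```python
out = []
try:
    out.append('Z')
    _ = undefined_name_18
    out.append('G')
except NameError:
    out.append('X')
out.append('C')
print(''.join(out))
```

Execution trace: 'Z' (try body) → 'X' (except NameError) → 'C' (after the try/except). Output: ZXC

Answer: ZXC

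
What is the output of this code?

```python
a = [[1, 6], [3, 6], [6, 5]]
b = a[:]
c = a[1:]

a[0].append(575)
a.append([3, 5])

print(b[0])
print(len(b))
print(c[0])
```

Key concept: slice with nested mutation.
Step by step:
`a = [[1, 6], [3, 6], [6, 5]]` → a = [[1, 6], [3, 6], [6, 5]]
`b = a[:]` → b = [[1, 6], [3, 6], [6, 5]]
`c = a[1:]` → c = [[3, 6], [6, 5]]
`a[0].append(575)` → a = [[1, 6, 575], [3, 6], [6, 5]]; b = [[1, 6, 575], [3, 6], [6, 5]]
`a.append([3, 5])` → a = [[1, 6, 575], [3, 6], [6, 5], [3, 5]]
`print(b[0])` → prints [1, 6, 575]
`print(len(b))` → prints 3
`print(c[0])` → prints [3, 6]

Answer:
[1, 6, 575]
3
[3, 6]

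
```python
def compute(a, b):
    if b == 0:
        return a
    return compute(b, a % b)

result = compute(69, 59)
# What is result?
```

compute(69, 59) -> compute(59, 10) -> compute(10, 9) -> compute(9, 1) -> compute(1, 0) -> 1

Answer: 1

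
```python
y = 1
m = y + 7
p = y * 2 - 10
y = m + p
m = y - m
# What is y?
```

Trace:
`y = 1` → y = 1
`m = y + 7` → m = 8
`p = y * 2 - 10` → p = -8
`y = m + p` → y = 0
`m = y - m` → m = -8
So y = 0

Answer: 0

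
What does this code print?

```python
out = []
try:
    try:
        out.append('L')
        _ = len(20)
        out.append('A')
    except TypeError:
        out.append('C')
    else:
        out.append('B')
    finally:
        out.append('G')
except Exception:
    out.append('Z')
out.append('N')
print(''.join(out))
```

Execution trace: 'L' (inner try body) → 'C' (inner except TypeError) → 'G' (inner finally) → 'N' (after the try/except). Output: LCGN

Answer: LCGN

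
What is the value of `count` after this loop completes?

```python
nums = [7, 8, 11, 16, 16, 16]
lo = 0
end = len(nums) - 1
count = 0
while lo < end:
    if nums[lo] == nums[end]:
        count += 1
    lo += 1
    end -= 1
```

Count matching pairs from ends
`count` takes the values: 0

Answer: 0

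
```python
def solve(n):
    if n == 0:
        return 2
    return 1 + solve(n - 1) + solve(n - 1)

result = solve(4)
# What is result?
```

solve(n) = 1 + 2·solve(n-1), solve(0)=2. Closed form: (2+1)·2^4 - 1 = 47.

Answer: 47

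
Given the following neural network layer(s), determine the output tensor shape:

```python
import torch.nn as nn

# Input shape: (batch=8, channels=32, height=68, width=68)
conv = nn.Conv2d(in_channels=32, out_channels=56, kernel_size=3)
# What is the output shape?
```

Input: (8, 32, 68, 68) -> Output: (8, 56, 66, 66)

Answer: (8, 56, 66, 66)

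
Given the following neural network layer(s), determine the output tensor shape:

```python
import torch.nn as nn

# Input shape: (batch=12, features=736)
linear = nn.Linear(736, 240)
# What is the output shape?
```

Input: (12, 736) -> Output: (12, 240)

Answer: (12, 240)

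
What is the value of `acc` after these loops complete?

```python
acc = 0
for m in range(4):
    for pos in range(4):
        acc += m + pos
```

Sum of all m+pos for m,pos in 4x4
`acc` takes the values: 0 → 1 → 3 → 6 → 7 → 9 → 12 → 16 → 18 → 21 → 25 → 30 → 33 → 37 → 42 → 48

Answer: 48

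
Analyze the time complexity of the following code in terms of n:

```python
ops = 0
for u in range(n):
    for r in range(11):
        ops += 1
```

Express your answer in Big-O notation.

Each loop level contributes: n × 1. Multiplying the contributions gives O(n).

Answer: O(n)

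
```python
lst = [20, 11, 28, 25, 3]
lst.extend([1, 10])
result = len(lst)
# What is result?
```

Trace:
`lst = [20, 11, 28, 25, 3]` → lst = [20, 11, 28, 25, 3]
`lst.extend([1, 10])` → lst = [20, 11, 28, 25, 3, 1, 10]
`result = len(lst)` → result = 7
So result = 7

Answer: 7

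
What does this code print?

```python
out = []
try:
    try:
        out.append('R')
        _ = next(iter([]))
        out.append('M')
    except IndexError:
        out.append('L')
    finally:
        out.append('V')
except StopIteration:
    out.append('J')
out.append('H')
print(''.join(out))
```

Execution trace: 'R' (try body) → 'V' (finally) → 'J' (outer except StopIteration) → 'H' (after the try/except). Output: RVJH

Answer: RVJH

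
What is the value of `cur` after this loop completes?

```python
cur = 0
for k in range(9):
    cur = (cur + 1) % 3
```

Increment mod 3, 9 times = 0
`cur` takes the values: 0 → 1 → 2 → 0 → 1 → 2 → 0 → 1 → 2 → 0

Answer: 0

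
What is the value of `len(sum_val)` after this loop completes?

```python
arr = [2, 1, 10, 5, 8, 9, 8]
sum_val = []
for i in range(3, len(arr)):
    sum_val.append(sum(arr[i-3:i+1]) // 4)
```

Number of 4-element averages
`sum_val` takes the values: [] → [4] → [4, 6] → [4, 6, 8] → [4, 6, 8, 7]
So `len(sum_val)` = 4

Answer: 4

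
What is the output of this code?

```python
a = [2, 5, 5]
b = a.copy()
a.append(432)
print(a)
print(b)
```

Key concept: list.copy() creates independent copy.
Step by step:
`a = [2, 5, 5]` → a = [2, 5, 5]
`b = a.copy()` → b = [2, 5, 5]
`a.append(432)` → a = [2, 5, 5, 432]
`print(a)` → prints [2, 5, 5, 432]
`print(b)` → prints [2, 5, 5]

Answer:
[2, 5, 5, 432]
[2, 5, 5]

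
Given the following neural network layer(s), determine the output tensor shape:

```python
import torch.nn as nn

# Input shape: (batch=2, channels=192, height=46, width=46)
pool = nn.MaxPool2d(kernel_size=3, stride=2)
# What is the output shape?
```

Input: (2, 192, 46, 46) -> Output: (2, 192, 22, 22)

Answer: (2, 192, 22, 22)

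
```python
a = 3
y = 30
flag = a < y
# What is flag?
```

Trace:
`a = 3` → a = 3
`y = 30` → y = 30
`flag = a < y` → flag = True
So flag = True

Answer: True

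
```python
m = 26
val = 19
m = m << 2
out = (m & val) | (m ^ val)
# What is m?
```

Trace:
`m = 26` → m = 26
`val = 19` → val = 19
`m = m << 2` → m = 104
`out = (m & val) | (m ^ val)` → out = 123
So m = 104

Answer: 104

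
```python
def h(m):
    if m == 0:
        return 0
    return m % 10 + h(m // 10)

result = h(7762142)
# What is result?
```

Sum of digits of 7762142: 2 + 4 + 1 + 2 + 6 + 7 + 7 = 29

Answer: 29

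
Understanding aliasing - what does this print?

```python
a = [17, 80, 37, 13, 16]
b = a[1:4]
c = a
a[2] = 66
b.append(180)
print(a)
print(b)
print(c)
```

Key concept: slice vs alias.
Step by step:
`a = [17, 80, 37, 13, 16]` → a = [17, 80, 37, 13, 16]
`b = a[1:4]` → b = [80, 37, 13]
`c = a` → c = [17, 80, 37, 13, 16] (same object as a)
`a[2] = 66` → a = [17, 80, 66, 13, 16] (same object as c); c = [17, 80, 66, 13, 16] (same object as a)
`b.append(180)` → b = [80, 37, 13, 180]
`print(a)` → prints [17, 80, 66, 13, 16]
`print(b)` → prints [80, 37, 13, 180]
`print(c)` → prints [17, 80, 66, 13, 16]

Answer:
[17, 80, 66, 13, 16]
[80, 37, 13, 180]
[17, 80, 66, 13, 16]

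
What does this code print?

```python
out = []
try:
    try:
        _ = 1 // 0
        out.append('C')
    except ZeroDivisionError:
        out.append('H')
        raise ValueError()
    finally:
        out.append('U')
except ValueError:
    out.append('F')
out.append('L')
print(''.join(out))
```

Execution trace: 'H' (inner except ZeroDivisionError) → 'U' (inner finally) → 'F' (outer except ValueError) → 'L' (after the try/except). Output: HUFL

Answer: HUFL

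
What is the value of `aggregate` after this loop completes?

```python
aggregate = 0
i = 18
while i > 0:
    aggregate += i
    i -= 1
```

Sum 18 down to 1
`aggregate` takes the values: 0 → 18 → 35 → 51 → 66 → 80 → 93 → 105 → 116 → 126 → 135 → 143 → 150 → 156 → 161 → 165 → 168 → 170 → 171

Answer: 171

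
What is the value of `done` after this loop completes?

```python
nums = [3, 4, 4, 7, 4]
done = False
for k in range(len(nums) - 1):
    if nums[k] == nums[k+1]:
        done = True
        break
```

Check consecutive duplicates in [3, 4, 4, 7, 4]
`done` takes the values: False → True

Answer: True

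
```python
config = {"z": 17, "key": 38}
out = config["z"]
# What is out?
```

Trace:
`config = {"z": 17, "key": 38}` → config = {'z': 17, 'key': 38}
`out = config["z"]` → out = 17
So out = 17

Answer: 17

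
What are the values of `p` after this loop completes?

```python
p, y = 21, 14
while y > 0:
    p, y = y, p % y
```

GCD of 21 and 14
`p` takes the values: 21 → 14 → 7

Answer: 7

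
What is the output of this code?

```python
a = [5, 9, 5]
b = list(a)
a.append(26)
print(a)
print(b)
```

Key concept: list() constructor creates copy.
Step by step:
`a = [5, 9, 5]` → a = [5, 9, 5]
`b = list(a)` → b = [5, 9, 5]
`a.append(26)` → a = [5, 9, 5, 26]
`print(a)` → prints [5, 9, 5, 26]
`print(b)` → prints [5, 9, 5]

Answer:
[5, 9, 5, 26]
[5, 9, 5]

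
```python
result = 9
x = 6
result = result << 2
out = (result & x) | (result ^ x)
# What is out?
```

Trace:
`result = 9` → result = 9
`x = 6` → x = 6
`result = result << 2` → result = 36
`out = (result & x) | (result ^ x)` → out = 38
So out = 38

Answer: 38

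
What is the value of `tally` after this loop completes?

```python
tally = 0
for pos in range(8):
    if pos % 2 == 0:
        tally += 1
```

Count numbers divisible by 2 in range(8)
`tally` takes the values: 0 → 1 → 2 → 3 → 4

Answer: 4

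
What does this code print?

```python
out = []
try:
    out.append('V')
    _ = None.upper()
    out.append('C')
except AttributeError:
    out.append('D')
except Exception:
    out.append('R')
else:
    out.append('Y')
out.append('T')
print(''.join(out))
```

Execution trace: 'V' (try body) → 'D' (except AttributeError) → 'T' (after the try/except). Output: VDT

Answer: VDT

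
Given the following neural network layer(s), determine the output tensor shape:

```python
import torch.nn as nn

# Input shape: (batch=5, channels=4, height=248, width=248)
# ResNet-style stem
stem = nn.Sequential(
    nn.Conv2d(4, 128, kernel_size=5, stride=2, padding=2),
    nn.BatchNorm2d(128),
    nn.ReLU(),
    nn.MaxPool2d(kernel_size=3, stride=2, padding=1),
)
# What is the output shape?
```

Input: (5, 4, 248, 248) -> after Conv2d 5x5 stride=2: (5, 128, 124, 124) -> Output: (5, 128, 62, 62)

Answer: (5, 128, 62, 62)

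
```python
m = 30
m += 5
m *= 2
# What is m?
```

Trace:
`m = 30` → m = 30
`m += 5` → m = 35
`m *= 2` → m = 70
So m = 70

Answer: 70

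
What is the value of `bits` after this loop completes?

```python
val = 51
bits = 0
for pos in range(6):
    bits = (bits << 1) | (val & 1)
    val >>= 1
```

Reverse lowest 6 bits of 51
`bits` takes the values: 0 → 1 → 3 → 6 → 12 → 25 → 51

Answer: 51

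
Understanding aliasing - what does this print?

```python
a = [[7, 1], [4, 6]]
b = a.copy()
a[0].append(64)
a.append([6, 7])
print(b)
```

Key concept: shallow copy with nested lists.
Step by step:
`a = [[7, 1], [4, 6]]` → a = [[7, 1], [4, 6]]
`b = a.copy()` → b = [[7, 1], [4, 6]]
`a[0].append(64)` → a = [[7, 1, 64], [4, 6]]; b = [[7, 1, 64], [4, 6]]
`a.append([6, 7])` → a = [[7, 1, 64], [4, 6], [6, 7]]
`print(b)` → prints [[7, 1, 64], [4, 6]]

Answer: [[7, 1, 64], [4, 6]]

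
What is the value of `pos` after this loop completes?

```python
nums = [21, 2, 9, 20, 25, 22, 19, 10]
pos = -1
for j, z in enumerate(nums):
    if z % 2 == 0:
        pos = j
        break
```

First even number index in [21, 2, 9, 20, 25, 22, 19, 10]
`pos` takes the values: -1 → 1

Answer: 1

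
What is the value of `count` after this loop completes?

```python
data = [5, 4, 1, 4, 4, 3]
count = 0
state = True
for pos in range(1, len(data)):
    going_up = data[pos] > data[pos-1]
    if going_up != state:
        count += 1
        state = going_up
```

Count direction changes in [5, 4, 1, 4, 4, 3]
`count` takes the values: 0 → 1 → 2 → 3

Answer: 3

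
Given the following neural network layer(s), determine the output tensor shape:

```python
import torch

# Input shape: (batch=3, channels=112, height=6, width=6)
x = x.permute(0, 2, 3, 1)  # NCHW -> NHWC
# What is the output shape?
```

Input: (3, 112, 6, 6) -> Output: (3, 6, 6, 112)

Answer: (3, 6, 6, 112)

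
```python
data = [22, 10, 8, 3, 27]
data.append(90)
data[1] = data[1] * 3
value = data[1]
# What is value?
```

Trace:
`data = [22, 10, 8, 3, 27]` → data = [22, 10, 8, 3, 27]
`data.append(90)` → data = [22, 10, 8, 3, 27, 90]
`data[1] = data[1] * 3` → data = [22, 30, 8, 3, 27, 90]
`value = data[1]` → value = 30
So value = 30

Answer: 30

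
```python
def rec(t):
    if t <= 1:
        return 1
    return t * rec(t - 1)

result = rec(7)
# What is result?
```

rec(7) = 7 * 6 * 5 * 4 * 3 * 2 * 1 = 5040

Answer: 5040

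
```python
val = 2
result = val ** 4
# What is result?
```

Trace:
`val = 2` → val = 2
`result = val ** 4` → result = 16
So result = 16

Answer: 16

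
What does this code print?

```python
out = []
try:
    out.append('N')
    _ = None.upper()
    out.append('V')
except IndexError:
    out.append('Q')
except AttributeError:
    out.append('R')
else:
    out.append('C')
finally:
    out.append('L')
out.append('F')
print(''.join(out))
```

Execution trace: 'N' (try body) → 'R' (except AttributeError) → 'L' (finally) → 'F' (after the try/except). Output: NRLF

Answer: NRLF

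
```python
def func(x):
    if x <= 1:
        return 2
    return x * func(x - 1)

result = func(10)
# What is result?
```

func(10) = 10 * 9 * 8 * 7 * 6 * 5 * 4 * 3 * 2 * 2 = 7257600

Answer: 7257600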